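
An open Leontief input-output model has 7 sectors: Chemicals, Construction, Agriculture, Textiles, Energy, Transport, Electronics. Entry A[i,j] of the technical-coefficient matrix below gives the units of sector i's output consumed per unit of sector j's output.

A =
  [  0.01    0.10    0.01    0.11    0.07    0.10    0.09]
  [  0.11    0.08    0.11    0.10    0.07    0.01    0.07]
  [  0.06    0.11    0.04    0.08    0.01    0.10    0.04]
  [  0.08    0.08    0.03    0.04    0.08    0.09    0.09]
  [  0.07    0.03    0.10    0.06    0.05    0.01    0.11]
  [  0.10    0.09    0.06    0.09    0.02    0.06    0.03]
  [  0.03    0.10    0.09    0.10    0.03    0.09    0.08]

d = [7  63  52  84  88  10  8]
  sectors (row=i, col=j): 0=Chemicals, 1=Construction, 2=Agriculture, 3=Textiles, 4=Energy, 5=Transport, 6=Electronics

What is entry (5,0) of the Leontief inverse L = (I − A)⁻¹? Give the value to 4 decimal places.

L[5,0] = 0.1591

Form M = I − A:
  [  0.99   -0.10   -0.01   -0.11   -0.07   -0.10   -0.09]
  [ -0.11    0.92   -0.11   -0.10   -0.07   -0.01   -0.07]
  [ -0.06   -0.11    0.96   -0.08   -0.01   -0.10   -0.04]
  [ -0.08   -0.08   -0.03    0.96   -0.08   -0.09   -0.09]
  [ -0.07   -0.03   -0.10   -0.06    0.95   -0.01   -0.11]
  [ -0.10   -0.09   -0.06   -0.09   -0.02    0.94   -0.03]
  [ -0.03   -0.10   -0.09   -0.10   -0.03   -0.09    0.92]
Leontief inverse L = M⁻¹:
  [  1.0790    0.1793    0.0749    0.1875    0.1177    0.1592    0.1601]
  [  0.1777    1.1720    0.1742    0.1882    0.1236    0.0836    0.1500]
  [  0.1218    0.1851    1.0936    0.1528    0.0534    0.1560    0.1000]
  [  0.1430    0.1603    0.0924    1.1211    0.1260    0.1507    0.1599]
  [  0.1204    0.1034    0.1510    0.1296    1.0885    0.0704    0.1713]
  [  0.1591    0.1667    0.1114    0.1637    0.0655    1.1197    0.0934]
  [  0.1014    0.1885    0.1542    0.1836    0.0781    0.1578    1.1504]
Total output x = L · d:
  x_0 = 1.0790·7 + 0.1793·63 + 0.0749·52 + 0.1875·84 + 0.1177·88 + 0.1592·10 + 0.1601·8 = 51.7248
  x_1 = 0.1777·7 + 1.1720·63 + 0.1742·52 + 0.1882·84 + 0.1236·88 + 0.0836·10 + 0.1500·8 = 112.8572
  x_2 = 0.1218·7 + 0.1851·63 + 1.0936·52 + 0.1528·84 + 0.0534·88 + 0.1560·10 + 0.1000·8 = 89.2778
  x_3 = 0.1430·7 + 0.1603·63 + 0.0924·52 + 1.1211·84 + 0.1260·88 + 0.1507·10 + 0.1599·8 = 123.9485
  x_4 = 0.1204·7 + 0.1034·63 + 0.1510·52 + 0.1296·84 + 1.0885·88 + 0.0704·10 + 0.1713·8 = 123.9625
  x_5 = 0.1591·7 + 0.1667·63 + 0.1114·52 + 0.1637·84 + 0.0655·88 + 1.1197·10 + 0.0934·8 = 48.8630
  x_6 = 0.1014·7 + 0.1885·63 + 0.1542·52 + 0.1836·84 + 0.0781·88 + 0.1578·10 + 1.1504·8 = 53.6781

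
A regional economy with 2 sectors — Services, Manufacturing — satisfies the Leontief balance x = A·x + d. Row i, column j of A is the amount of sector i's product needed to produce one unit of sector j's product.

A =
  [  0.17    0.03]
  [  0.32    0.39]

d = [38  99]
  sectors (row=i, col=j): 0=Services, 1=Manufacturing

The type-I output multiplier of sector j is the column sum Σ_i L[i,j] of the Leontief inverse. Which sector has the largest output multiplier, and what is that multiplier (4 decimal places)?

Services (1.8724)

Form M = I − A:
  [  0.83   -0.03]
  [ -0.32    0.61]
Leontief inverse L = M⁻¹:
  [  1.2281    0.0604]
  [  0.6443    1.6710]
Total output x = L · d:
  x_0 = 1.2281·38 + 0.0604·99 = 52.6475
  x_1 = 0.6443·38 + 1.6710·99 = 189.9134
Output multipliers (column sums of L):
  Services: 1.8724
  Manufacturing: 1.7314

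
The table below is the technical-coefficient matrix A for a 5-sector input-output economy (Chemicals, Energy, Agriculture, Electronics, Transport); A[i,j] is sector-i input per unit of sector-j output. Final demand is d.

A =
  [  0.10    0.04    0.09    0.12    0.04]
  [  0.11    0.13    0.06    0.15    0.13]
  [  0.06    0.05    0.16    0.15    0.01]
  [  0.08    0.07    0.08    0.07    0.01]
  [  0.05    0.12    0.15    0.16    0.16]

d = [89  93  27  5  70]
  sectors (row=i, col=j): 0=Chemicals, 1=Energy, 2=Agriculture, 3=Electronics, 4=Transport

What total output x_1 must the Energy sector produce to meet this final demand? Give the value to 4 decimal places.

Form M = I − A:
  [  0.90   -0.04   -0.09   -0.12   -0.04]
  [ -0.11    0.87   -0.06   -0.15   -0.13]
  [ -0.06   -0.05    0.84   -0.15   -0.01]
  [ -0.08   -0.07   -0.08    0.93   -0.01]
  [ -0.05   -0.12   -0.15   -0.16    0.84]
Leontief inverse L = M⁻¹:
  [  1.1548    0.0888    0.1624    0.2021    0.0731]
  [  0.1971    1.2193    0.1717    0.2848    0.2035]
  [  0.1184    0.1013    1.2400    0.2383    0.0389]
  [  0.1259    0.1105    0.1366    1.1379    0.0383]
  [  0.1420    0.2186    0.2816    0.3120    1.2381]
Total output x = L · d:
  x_0 = 1.1548·89 + 0.0888·93 + 0.1624·27 + 0.2021·5 + 0.0731·70 = 121.5416
  x_1 = 0.1971·89 + 1.2193·93 + 0.1717·27 + 0.2848·5 + 0.2035·70 = 151.2471
  x_2 = 0.1184·89 + 0.1013·93 + 1.2400·27 + 0.2383·5 + 0.0389·70 = 57.3488
  x_3 = 0.1259·89 + 0.1105·93 + 0.1366·27 + 1.1379·5 + 0.0383·70 = 33.5339
  x_4 = 0.1420·89 + 0.2186·93 + 0.2816·27 + 0.3120·5 + 1.2381·70 = 128.8030

151.2471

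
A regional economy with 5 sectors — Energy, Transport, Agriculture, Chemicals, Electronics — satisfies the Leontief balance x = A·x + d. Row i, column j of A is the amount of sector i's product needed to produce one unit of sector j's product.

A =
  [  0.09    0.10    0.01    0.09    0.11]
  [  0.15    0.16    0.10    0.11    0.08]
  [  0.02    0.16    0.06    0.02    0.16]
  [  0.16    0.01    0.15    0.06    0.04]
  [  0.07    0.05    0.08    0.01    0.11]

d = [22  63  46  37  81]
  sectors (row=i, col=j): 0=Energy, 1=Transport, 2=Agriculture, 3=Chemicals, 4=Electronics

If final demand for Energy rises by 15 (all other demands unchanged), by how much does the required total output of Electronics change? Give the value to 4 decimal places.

1.7554

Form M = I − A:
  [  0.91   -0.10   -0.01   -0.09   -0.11]
  [ -0.15    0.84   -0.10   -0.11   -0.08]
  [ -0.02   -0.16    0.94   -0.02   -0.16]
  [ -0.16   -0.01   -0.15    0.94   -0.04]
  [ -0.07   -0.05   -0.08   -0.01    0.89]
Leontief inverse L = M⁻¹:
  [  1.1644    0.1633    0.0661    0.1339    0.1765]
  [  0.2591    1.2693    0.1823    0.1792    0.1869]
  [  0.0935    0.2395    1.1206    0.0633    0.2374]
  [  0.2209    0.0841    0.1971    1.1003    0.1197]
  [  0.1170    0.1066    0.1184    0.0387    1.1707]
Total output x = L · d:
  x_0 = 1.1644·22 + 0.1633·63 + 0.0661·46 + 0.1339·37 + 0.1765·81 = 58.1987
  x_1 = 0.2591·22 + 1.2693·63 + 0.1823·46 + 0.1792·37 + 0.1869·81 = 115.8267
  x_2 = 0.0935·22 + 0.2395·63 + 1.1206·46 + 0.0633·37 + 0.2374·81 = 90.2632
  x_3 = 0.2209·22 + 0.0841·63 + 0.1971·46 + 1.1003·37 + 0.1197·81 = 69.6268
  x_4 = 0.1170·22 + 0.1066·63 + 0.1184·46 + 0.0387·37 + 1.1707·81 = 110.9916
Δx_4 = L[4,0] · Δd_0 = 0.1170 · 15 = 1.7554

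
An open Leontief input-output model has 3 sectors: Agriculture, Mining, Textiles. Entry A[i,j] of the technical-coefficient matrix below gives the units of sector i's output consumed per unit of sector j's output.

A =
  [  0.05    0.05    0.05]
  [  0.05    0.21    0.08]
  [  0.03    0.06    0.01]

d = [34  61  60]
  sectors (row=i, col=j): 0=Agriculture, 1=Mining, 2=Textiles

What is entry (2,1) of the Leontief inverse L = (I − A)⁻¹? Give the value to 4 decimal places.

L[2,1] = 0.0796

Form M = I − A:
  [  0.95   -0.05   -0.05]
  [ -0.05    0.79   -0.08]
  [ -0.03   -0.06    0.99]
Leontief inverse L = M⁻¹:
  [  1.0583    0.0715    0.0592]
  [  0.0707    1.2784    0.1069]
  [  0.0364    0.0796    1.0184]
Total output x = L · d:
  x_0 = 1.0583·34 + 0.0715·61 + 0.0592·60 = 43.8945
  x_1 = 0.0707·34 + 1.2784·61 + 0.1069·60 = 86.7980
  x_2 = 0.0364·34 + 0.0796·61 + 1.0184·60 = 67.1967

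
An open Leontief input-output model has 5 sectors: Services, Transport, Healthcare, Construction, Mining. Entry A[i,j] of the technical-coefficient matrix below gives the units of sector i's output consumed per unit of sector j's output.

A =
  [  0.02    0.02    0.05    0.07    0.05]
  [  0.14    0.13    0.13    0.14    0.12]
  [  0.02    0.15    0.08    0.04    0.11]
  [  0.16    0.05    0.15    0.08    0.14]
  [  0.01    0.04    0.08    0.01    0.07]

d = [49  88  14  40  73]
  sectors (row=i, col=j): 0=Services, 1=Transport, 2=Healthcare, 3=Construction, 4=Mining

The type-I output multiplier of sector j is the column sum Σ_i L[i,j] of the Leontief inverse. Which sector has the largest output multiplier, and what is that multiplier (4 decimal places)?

Form M = I − A:
  [  0.98   -0.02   -0.05   -0.07   -0.05]
  [ -0.14    0.87   -0.13   -0.14   -0.12]
  [ -0.02   -0.15    0.92   -0.04   -0.11]
  [ -0.16   -0.05   -0.15    0.92   -0.14]
  [ -0.01   -0.04   -0.08   -0.01    0.93]
Leontief inverse L = M⁻¹:
  [  1.0448    0.0481    0.0860    0.0915    0.0863]
  [  0.2163    1.2185    0.2389    0.2148    0.2294]
  [  0.0705    0.2136    1.1514    0.0899    0.1811]
  [  0.2094    0.1205    0.2328    1.1338    0.2250]
  [  0.0289    0.0726    0.1127    0.0301    1.1041]
Total output x = L · d:
  x_0 = 1.0448·49 + 0.0481·88 + 0.0860·14 + 0.0915·40 + 0.0863·73 = 66.5935
  x_1 = 0.2163·49 + 1.2185·88 + 0.2389·14 + 0.2148·40 + 0.2294·73 = 146.5118
  x_2 = 0.0705·49 + 0.2136·88 + 1.1514·14 + 0.0899·40 + 0.1811·73 = 55.1899
  x_3 = 0.2094·49 + 0.1205·88 + 0.2328·14 + 1.1338·40 + 0.2250·73 = 85.8964
  x_4 = 0.0289·49 + 0.0726·88 + 0.1127·14 + 0.0301·40 + 1.1041·73 = 91.1834
Output multipliers (column sums of L):
  Services: 1.5700
  Transport: 1.6732
  Healthcare: 1.8219
  Construction: 1.5601
  Mining: 1.8259

Mining (1.8259)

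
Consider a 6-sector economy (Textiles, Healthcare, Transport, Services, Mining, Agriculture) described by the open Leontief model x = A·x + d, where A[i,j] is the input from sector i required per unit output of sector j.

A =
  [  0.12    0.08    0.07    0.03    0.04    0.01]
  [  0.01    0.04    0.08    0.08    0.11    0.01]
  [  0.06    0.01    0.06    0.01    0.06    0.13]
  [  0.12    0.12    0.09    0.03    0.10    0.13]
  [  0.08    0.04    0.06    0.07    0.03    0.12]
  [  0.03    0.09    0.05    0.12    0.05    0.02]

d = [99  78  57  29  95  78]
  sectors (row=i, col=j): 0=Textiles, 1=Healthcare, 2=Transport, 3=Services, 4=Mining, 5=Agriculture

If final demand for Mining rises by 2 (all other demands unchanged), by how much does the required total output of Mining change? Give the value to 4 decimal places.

Form M = I − A:
  [  0.88   -0.08   -0.07   -0.03   -0.04   -0.01]
  [ -0.01    0.96   -0.08   -0.08   -0.11   -0.01]
  [ -0.06   -0.01    0.94   -0.01   -0.06   -0.13]
  [ -0.12   -0.12   -0.09    0.97   -0.10   -0.13]
  [ -0.08   -0.04   -0.06   -0.07    0.97   -0.12]
  [ -0.03   -0.09   -0.05   -0.12   -0.05    0.98]
Leontief inverse L = M⁻¹:
  [  1.1612    0.1124    0.1087    0.0572    0.0755    0.0443]
  [  0.0503    1.0723    0.1179    0.1090    0.1453    0.0593]
  [  0.0948    0.0439    1.0933    0.0445    0.0895    0.1633]
  [  0.1815    0.1768    0.1528    1.0874    0.1588    0.1876]
  [  0.1259    0.0851    0.1041    0.1093    1.0718    0.1617]
  [  0.0737    0.1302    0.0940    0.1528    0.0943    1.0668]
Total output x = L · d:
  x_0 = 1.1612·99 + 0.1124·78 + 0.1087·57 + 0.0572·29 + 0.0755·95 + 0.0443·78 = 142.2072
  x_1 = 0.0503·99 + 1.0723·78 + 0.1179·57 + 0.1090·29 + 0.1453·95 + 0.0593·78 = 116.9347
  x_2 = 0.0948·99 + 0.0439·78 + 1.0933·57 + 0.0445·29 + 0.0895·95 + 0.1633·78 = 97.6591
  x_3 = 0.1815·99 + 0.1768·78 + 0.1528·57 + 1.0874·29 + 0.1588·95 + 0.1876·78 = 101.7243
  x_4 = 0.1259·99 + 0.0851·78 + 0.1041·57 + 0.1093·29 + 1.0718·95 + 0.1617·78 = 142.6415
  x_5 = 0.0737·99 + 0.1302·78 + 0.0940·57 + 0.1528·29 + 0.0943·95 + 1.0668·78 = 119.4003
Δx_4 = L[4,4] · Δd_4 = 1.0718 · 2 = 2.1436

2.1436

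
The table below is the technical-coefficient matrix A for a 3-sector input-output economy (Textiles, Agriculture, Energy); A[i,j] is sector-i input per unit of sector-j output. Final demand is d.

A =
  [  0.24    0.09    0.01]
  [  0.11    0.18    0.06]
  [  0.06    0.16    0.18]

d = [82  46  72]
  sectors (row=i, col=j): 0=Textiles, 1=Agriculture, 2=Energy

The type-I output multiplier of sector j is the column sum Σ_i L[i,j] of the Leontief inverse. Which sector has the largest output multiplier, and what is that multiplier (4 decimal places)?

Agriculture (1.6680)

Form M = I − A:
  [  0.76   -0.09   -0.01]
  [ -0.11    0.82   -0.06]
  [ -0.06   -0.16    0.82]
Leontief inverse L = M⁻¹:
  [  1.3400    0.1524    0.0275]
  [  0.1896    1.2587    0.0944]
  [  0.1351    0.2568    1.2399]
Total output x = L · d:
  x_0 = 1.3400·82 + 0.1524·46 + 0.0275·72 = 118.8740
  x_1 = 0.1896·82 + 1.2587·46 + 0.0944·72 = 80.2510
  x_2 = 0.1351·82 + 0.2568·46 + 1.2399·72 = 112.1617
Output multipliers (column sums of L):
  Textiles: 1.6647
  Agriculture: 1.6680
  Energy: 1.3619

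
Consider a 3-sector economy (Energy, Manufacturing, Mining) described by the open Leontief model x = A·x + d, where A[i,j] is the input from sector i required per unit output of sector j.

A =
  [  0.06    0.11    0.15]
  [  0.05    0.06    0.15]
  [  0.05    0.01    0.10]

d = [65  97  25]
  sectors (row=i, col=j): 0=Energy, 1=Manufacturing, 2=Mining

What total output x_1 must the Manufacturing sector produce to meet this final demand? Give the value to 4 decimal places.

113.2746

Form M = I − A:
  [  0.94   -0.11   -0.15]
  [ -0.05    0.94   -0.15]
  [ -0.05   -0.01    0.90]
Leontief inverse L = M⁻¹:
  [  1.0814    0.1287    0.2017]
  [  0.0672    1.0737    0.1902]
  [  0.0608    0.0191    1.1244]
Total output x = L · d:
  x_0 = 1.0814·65 + 0.1287·97 + 0.2017·25 = 87.8164
  x_1 = 0.0672·65 + 1.0737·97 + 0.1902·25 = 113.2746
  x_2 = 0.0608·65 + 0.0191·97 + 1.1244·25 = 33.9151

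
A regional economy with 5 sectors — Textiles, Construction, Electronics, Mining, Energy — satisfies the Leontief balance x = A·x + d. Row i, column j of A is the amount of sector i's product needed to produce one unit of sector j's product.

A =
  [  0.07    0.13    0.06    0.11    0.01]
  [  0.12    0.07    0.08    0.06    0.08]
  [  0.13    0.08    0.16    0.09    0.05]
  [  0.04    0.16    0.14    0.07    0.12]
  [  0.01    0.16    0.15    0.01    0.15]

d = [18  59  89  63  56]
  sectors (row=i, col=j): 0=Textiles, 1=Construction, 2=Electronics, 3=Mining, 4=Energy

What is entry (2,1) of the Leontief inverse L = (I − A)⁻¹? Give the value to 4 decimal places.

L[2,1] = 0.1866

Form M = I − A:
  [  0.93   -0.13   -0.06   -0.11   -0.01]
  [ -0.12    0.93   -0.08   -0.06   -0.08]
  [ -0.13   -0.08    0.84   -0.09   -0.05]
  [ -0.04   -0.16   -0.14    0.93   -0.12]
  [ -0.01   -0.16   -0.15   -0.01    0.85]
Leontief inverse L = M⁻¹:
  [  1.1292    0.2085    0.1388    0.1611    0.0638]
  [  0.1790    1.1577    0.1664    0.1134    0.1369]
  [  0.2100    0.1866    1.2711    0.1611    0.1176]
  [  0.1220    0.2693    0.2595    1.1344    0.2022]
  [  0.0855    0.2565    0.2603    0.0650    1.2261]
Total output x = L · d:
  x_0 = 1.1292·18 + 0.2085·59 + 0.1388·89 + 0.1611·63 + 0.0638·56 = 58.6997
  x_1 = 0.1790·18 + 1.1577·59 + 0.1664·89 + 0.1134·63 + 0.1369·56 = 101.1424
  x_2 = 0.2100·18 + 0.1866·59 + 1.2711·89 + 0.1611·63 + 0.1176·56 = 144.6544
  x_3 = 0.1220·18 + 0.2693·59 + 0.2595·89 + 1.1344·63 + 0.2022·56 = 123.9721
  x_4 = 0.0855·18 + 0.2565·59 + 0.2603·89 + 0.0650·63 + 1.2261·56 = 112.5972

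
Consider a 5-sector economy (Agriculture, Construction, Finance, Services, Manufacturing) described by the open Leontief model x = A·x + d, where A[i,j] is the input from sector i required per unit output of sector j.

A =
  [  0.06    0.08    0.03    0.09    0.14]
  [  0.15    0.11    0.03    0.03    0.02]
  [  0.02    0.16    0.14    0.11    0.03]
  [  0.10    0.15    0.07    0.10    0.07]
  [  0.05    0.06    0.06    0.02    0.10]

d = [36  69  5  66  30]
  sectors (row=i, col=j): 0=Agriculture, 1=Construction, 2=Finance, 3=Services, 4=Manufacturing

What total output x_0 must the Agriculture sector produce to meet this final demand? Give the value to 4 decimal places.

64.6324

Form M = I − A:
  [  0.94   -0.08   -0.03   -0.09   -0.14]
  [ -0.15    0.89   -0.03   -0.03   -0.02]
  [ -0.02   -0.16    0.86   -0.11   -0.03]
  [ -0.10   -0.15   -0.07    0.90   -0.07]
  [ -0.05   -0.06   -0.06   -0.02    0.90]
Leontief inverse L = M⁻¹:
  [  1.1124    0.1465    0.0675    0.1286    0.1885]
  [  0.1981    1.1674    0.0576    0.0672    0.0639]
  [  0.0874    0.2550    1.1931    0.1647    0.0718]
  [  0.1700    0.2391    0.1169    1.1531    0.1253]
  [  0.0846    0.1083    0.0897    0.0482    1.1334]
Total output x = L · d:
  x_0 = 1.1124·36 + 0.1465·69 + 0.0675·5 + 0.1286·66 + 0.1885·30 = 64.6324
  x_1 = 0.1981·36 + 1.1674·69 + 0.0576·5 + 0.0672·66 + 0.0639·30 = 94.3166
  x_2 = 0.0874·36 + 0.2550·69 + 1.1931·5 + 0.1647·66 + 0.0718·30 = 39.7272
  x_3 = 0.1700·36 + 0.2391·69 + 0.1169·5 + 1.1531·66 + 0.1253·30 = 103.0691
  x_4 = 0.0846·36 + 0.1083·69 + 0.0897·5 + 0.0482·66 + 1.1334·30 = 48.1507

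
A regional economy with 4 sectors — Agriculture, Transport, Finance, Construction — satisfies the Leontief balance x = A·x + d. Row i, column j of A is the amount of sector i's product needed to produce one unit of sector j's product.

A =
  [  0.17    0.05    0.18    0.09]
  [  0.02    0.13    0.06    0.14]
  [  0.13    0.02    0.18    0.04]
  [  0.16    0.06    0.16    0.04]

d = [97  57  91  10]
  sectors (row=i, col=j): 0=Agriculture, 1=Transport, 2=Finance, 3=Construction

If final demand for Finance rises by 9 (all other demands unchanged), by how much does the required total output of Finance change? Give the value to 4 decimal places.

Form M = I − A:
  [  0.83   -0.05   -0.18   -0.09]
  [ -0.02    0.87   -0.06   -0.14]
  [ -0.13   -0.02    0.82   -0.04]
  [ -0.16   -0.06   -0.16    0.96]
Leontief inverse L = M⁻¹:
  [  1.2851    0.0913    0.3175    0.1470]
  [  0.0858    1.1703    0.1405    0.1846]
  [  0.2183    0.0477    1.2867    0.0810]
  [  0.2559    0.0963    0.2761    1.0912]
Total output x = L · d:
  x_0 = 1.2851·97 + 0.0913·57 + 0.3175·91 + 0.1470·10 = 160.2154
  x_1 = 0.0858·97 + 1.1703·57 + 0.1405·91 + 0.1846·10 = 89.6576
  x_2 = 0.2183·97 + 0.0477·57 + 1.2867·91 + 0.0810·10 = 141.7993
  x_3 = 0.2559·97 + 0.0963·57 + 0.2761·91 + 1.0912·10 = 66.3560
Δx_2 = L[2,2] · Δd_2 = 1.2867 · 9 = 11.5806

11.5806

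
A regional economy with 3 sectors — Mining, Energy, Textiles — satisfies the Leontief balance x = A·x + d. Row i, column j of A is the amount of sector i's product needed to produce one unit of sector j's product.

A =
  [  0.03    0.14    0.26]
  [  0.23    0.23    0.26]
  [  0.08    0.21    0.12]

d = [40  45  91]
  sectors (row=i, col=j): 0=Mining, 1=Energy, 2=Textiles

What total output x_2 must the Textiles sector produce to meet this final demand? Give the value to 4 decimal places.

145.2818

Form M = I − A:
  [  0.97   -0.14   -0.26]
  [ -0.23    0.77   -0.26]
  [ -0.08   -0.21    0.88]
Leontief inverse L = M⁻¹:
  [  1.1442    0.3265    0.4345]
  [  0.4099    1.5295    0.5730]
  [  0.2018    0.3947    1.3126]
Total output x = L · d:
  x_0 = 1.1442·40 + 0.3265·45 + 0.4345·91 = 100.0051
  x_1 = 0.4099·40 + 1.5295·45 + 0.5730·91 = 137.3694
  x_2 = 0.2018·40 + 0.3947·45 + 1.3126·91 = 145.2818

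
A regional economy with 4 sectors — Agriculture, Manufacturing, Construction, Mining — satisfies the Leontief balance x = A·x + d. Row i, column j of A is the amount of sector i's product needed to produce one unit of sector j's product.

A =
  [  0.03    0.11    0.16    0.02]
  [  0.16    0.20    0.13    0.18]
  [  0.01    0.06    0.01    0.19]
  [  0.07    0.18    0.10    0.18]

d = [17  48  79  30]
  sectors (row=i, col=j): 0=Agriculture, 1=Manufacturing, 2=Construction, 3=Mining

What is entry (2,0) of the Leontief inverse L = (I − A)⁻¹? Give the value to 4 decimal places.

Form M = I − A:
  [  0.97   -0.11   -0.16   -0.02]
  [ -0.16    0.80   -0.13   -0.18]
  [ -0.01   -0.06    0.99   -0.19]
  [ -0.07   -0.18   -0.10    0.82]
Leontief inverse L = M⁻¹:
  [  1.0727    0.1894    0.2100    0.1164]
  [  0.2586    1.3888    0.2617    0.3718]
  [  0.0563    0.1512    1.0675    0.2819]
  [  0.1552    0.3395    0.2056    1.3455]
Total output x = L · d:
  x_0 = 1.0727·17 + 0.1894·48 + 0.2100·79 + 0.1164·30 = 47.4129
  x_1 = 0.2586·17 + 1.3888·48 + 0.2617·79 + 0.3718·30 = 102.8926
  x_2 = 0.0563·17 + 0.1512·48 + 1.0675·79 + 0.2819·30 = 101.0099
  x_3 = 0.1552·17 + 0.3395·48 + 0.2056·79 + 1.3455·30 = 75.5373

L[2,0] = 0.0563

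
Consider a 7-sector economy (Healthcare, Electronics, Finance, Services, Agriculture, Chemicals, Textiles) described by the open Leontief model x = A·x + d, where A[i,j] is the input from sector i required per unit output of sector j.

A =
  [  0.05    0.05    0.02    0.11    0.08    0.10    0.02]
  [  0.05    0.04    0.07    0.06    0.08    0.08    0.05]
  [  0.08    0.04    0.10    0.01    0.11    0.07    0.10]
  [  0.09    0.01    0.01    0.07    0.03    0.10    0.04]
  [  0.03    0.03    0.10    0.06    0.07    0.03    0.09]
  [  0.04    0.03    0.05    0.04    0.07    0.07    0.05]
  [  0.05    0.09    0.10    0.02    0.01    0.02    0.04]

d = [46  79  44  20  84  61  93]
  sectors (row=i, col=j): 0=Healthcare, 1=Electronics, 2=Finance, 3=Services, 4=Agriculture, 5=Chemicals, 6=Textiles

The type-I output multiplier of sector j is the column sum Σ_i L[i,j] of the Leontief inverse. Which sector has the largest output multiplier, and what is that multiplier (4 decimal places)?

Chemicals (1.7782)

Form M = I − A:
  [  0.95   -0.05   -0.02   -0.11   -0.08   -0.10   -0.02]
  [ -0.05    0.96   -0.07   -0.06   -0.08   -0.08   -0.05]
  [ -0.08   -0.04    0.90   -0.01   -0.11   -0.07   -0.10]
  [ -0.09   -0.01   -0.01    0.93   -0.03   -0.10   -0.04]
  [ -0.03   -0.03   -0.10   -0.06    0.93   -0.03   -0.09]
  [ -0.04   -0.03   -0.05   -0.04   -0.07    0.93   -0.05]
  [ -0.05   -0.09   -0.10   -0.02   -0.01   -0.02    0.96]
Leontief inverse L = M⁻¹:
  [  1.0891    0.0748    0.0603    0.1500    0.1240    0.1495    0.0585]
  [  0.0895    1.0688    0.1176    0.0965    0.1272    0.1269    0.0923]
  [  0.1254    0.0788    1.1629    0.0518    0.1676    0.1220    0.1521]
  [  0.1212    0.0323    0.0400    1.1038    0.0649    0.1411    0.0678]
  [  0.0697    0.0603    0.1498    0.0916    1.1140    0.0726    0.1322]
  [  0.0714    0.0540    0.0894    0.0693    0.1078    1.1071    0.0843]
  [  0.0829    0.1147    0.1396    0.0476    0.0510    0.0592    1.0738]
Total output x = L · d:
  x_0 = 1.0891·46 + 0.0748·79 + 0.0603·44 + 0.1500·20 + 0.1240·84 + 0.1495·61 + 0.0585·93 = 86.6381
  x_1 = 0.0895·46 + 1.0688·79 + 0.1176·44 + 0.0965·20 + 0.1272·84 + 0.1269·61 + 0.0923·93 = 122.6743
  x_2 = 0.1254·46 + 0.0788·79 + 1.1629·44 + 0.0518·20 + 0.1676·84 + 0.1220·61 + 0.1521·93 = 99.8673
  x_3 = 0.1212·46 + 0.0323·79 + 0.0400·44 + 1.1038·20 + 0.0649·84 + 0.1411·61 + 0.0678·93 = 52.3251
  x_4 = 0.0697·46 + 0.0603·79 + 0.1498·44 + 0.0916·20 + 1.1140·84 + 0.0726·61 + 0.1322·93 = 126.6882
  x_5 = 0.0714·46 + 0.0540·79 + 0.0894·44 + 0.0693·20 + 0.1078·84 + 1.1071·61 + 0.0843·93 = 97.2975
  x_6 = 0.0829·46 + 0.1147·79 + 0.1396·44 + 0.0476·20 + 0.0510·84 + 0.0592·61 + 1.0738·93 = 127.7278
Output multipliers (column sums of L):
  Healthcare: 1.6492
  Electronics: 1.4838
  Finance: 1.7596
  Services: 1.6105
  Agriculture: 1.7566
  Chemicals: 1.7782
  Textiles: 1.6610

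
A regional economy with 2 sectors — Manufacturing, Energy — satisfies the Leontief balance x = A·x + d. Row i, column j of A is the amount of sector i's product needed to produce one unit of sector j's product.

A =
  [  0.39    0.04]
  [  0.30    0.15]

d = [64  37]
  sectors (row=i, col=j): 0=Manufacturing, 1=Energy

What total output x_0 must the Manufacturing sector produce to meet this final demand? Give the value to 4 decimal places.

110.3258

Form M = I − A:
  [  0.61   -0.04]
  [ -0.30    0.85]
Leontief inverse L = M⁻¹:
  [  1.6782    0.0790]
  [  0.5923    1.2043]
Total output x = L · d:
  x_0 = 1.6782·64 + 0.0790·37 = 110.3258
  x_1 = 0.5923·64 + 1.2043·37 = 82.4679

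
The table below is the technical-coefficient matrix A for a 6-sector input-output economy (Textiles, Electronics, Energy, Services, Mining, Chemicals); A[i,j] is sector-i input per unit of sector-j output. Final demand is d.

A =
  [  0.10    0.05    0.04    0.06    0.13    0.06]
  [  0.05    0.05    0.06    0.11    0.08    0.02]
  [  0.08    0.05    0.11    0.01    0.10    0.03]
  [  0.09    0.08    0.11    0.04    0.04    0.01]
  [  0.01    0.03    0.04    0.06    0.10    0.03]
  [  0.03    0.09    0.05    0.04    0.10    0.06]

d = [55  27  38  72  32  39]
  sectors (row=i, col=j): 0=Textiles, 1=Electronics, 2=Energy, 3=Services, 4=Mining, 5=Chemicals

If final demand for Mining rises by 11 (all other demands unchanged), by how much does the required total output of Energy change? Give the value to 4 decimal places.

Form M = I − A:
  [  0.90   -0.05   -0.04   -0.06   -0.13   -0.06]
  [ -0.05    0.95   -0.06   -0.11   -0.08   -0.02]
  [ -0.08   -0.05    0.89   -0.01   -0.10   -0.03]
  [ -0.09   -0.08   -0.11    0.96   -0.04   -0.01]
  [ -0.01   -0.03   -0.04   -0.06    0.90   -0.03]
  [ -0.03   -0.09   -0.05   -0.04   -0.10    0.94]
Leontief inverse L = M⁻¹:
  [  1.1380    0.0866    0.0826    0.0976    0.1950    0.0844]
  [  0.0859    1.0820    0.1021    0.1401    0.1303    0.0374]
  [  0.1141    0.0797    1.1491    0.0403    0.1587    0.0511]
  [  0.1288    0.1108    0.1517    1.0713    0.0962    0.0299]
  [  0.0311    0.0520    0.0684    0.0814    1.1362    0.0424]
  [  0.0594    0.1208    0.0873    0.0729    0.1521    1.0786]
Total output x = L · d:
  x_0 = 1.1380·55 + 0.0866·27 + 0.0826·38 + 0.0976·72 + 0.1950·32 + 0.0844·39 = 84.6228
  x_1 = 0.0859·55 + 1.0820·27 + 0.1021·38 + 0.1401·72 + 0.1303·32 + 0.0374·39 = 53.5334
  x_2 = 0.1141·55 + 0.0797·27 + 1.1491·38 + 0.0403·72 + 0.1587·32 + 0.0511·39 = 62.0655
  x_3 = 0.1288·55 + 0.1108·27 + 0.1517·38 + 1.0713·72 + 0.0962·32 + 0.0299·39 = 97.2185
  x_4 = 0.0311·55 + 0.0520·27 + 0.0684·38 + 0.0814·72 + 1.1362·32 + 0.0424·39 = 49.5876
  x_5 = 0.0594·55 + 0.1208·27 + 0.0873·38 + 0.0729·72 + 0.1521·32 + 1.0786·39 = 62.0292
Δx_2 = L[2,4] · Δd_4 = 0.1587 · 11 = 1.7458

1.7458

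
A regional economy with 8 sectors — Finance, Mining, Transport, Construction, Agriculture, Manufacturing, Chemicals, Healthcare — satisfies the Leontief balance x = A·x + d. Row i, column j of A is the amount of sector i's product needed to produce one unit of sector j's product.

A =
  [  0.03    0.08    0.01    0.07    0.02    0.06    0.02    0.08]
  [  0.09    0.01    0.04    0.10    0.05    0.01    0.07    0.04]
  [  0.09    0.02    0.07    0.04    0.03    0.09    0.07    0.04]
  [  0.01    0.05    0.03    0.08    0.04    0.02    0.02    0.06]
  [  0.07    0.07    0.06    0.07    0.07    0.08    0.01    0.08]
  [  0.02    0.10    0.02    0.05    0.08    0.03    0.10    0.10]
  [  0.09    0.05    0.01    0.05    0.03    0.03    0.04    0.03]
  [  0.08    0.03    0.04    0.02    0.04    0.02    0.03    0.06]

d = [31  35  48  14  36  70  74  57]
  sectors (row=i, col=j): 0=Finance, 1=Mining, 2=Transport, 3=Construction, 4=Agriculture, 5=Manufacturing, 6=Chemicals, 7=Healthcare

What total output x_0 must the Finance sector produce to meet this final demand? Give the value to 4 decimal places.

57.2285

Form M = I − A:
  [  0.97   -0.08   -0.01   -0.07   -0.02   -0.06   -0.02   -0.08]
  [ -0.09    0.99   -0.04   -0.10   -0.05   -0.01   -0.07   -0.04]
  [ -0.09   -0.02    0.93   -0.04   -0.03   -0.09   -0.07   -0.04]
  [ -0.01   -0.05   -0.03    0.92   -0.04   -0.02   -0.02   -0.06]
  [ -0.07   -0.07   -0.06   -0.07    0.93   -0.08   -0.01   -0.08]
  [ -0.02   -0.10   -0.02   -0.05   -0.08    0.97   -0.10   -0.10]
  [ -0.09   -0.05   -0.01   -0.05   -0.03   -0.03    0.96   -0.03]
  [ -0.08   -0.03   -0.04   -0.02   -0.04   -0.02   -0.03    0.94]
Leontief inverse L = M⁻¹:
  [  1.0641    0.1094    0.0300    0.1072    0.0478    0.0798    0.0470    0.1174]
  [  0.1257    1.0450    0.0610    0.1405    0.0766    0.0380    0.0935    0.0803]
  [  0.1320    0.0617    1.0936    0.0833    0.0627    0.1222    0.1048    0.0874]
  [  0.0393    0.0734    0.0486    1.1111    0.0627    0.0389    0.0404    0.0902]
  [  0.1182    0.1141    0.0904    0.1215    1.1093    0.1151    0.0477    0.1347]
  [  0.0732    0.1385    0.0481    0.0997    0.1167    1.0602    0.1335    0.1475]
  [  0.1192    0.0788    0.0260    0.0846    0.0526    0.0508    1.0614    0.0638]
  [  0.1114    0.0572    0.0578    0.0508    0.0619    0.0431    0.0510    1.0929]
Total output x = L · d:
  x_0 = 1.0641·31 + 0.1094·35 + 0.0300·48 + 0.1072·14 + 0.0478·36 + 0.0798·70 + 0.0470·74 + 0.1174·57 = 57.2285
  x_1 = 0.1257·31 + 1.0450·35 + 0.0610·48 + 0.1405·14 + 0.0766·36 + 0.0380·70 + 0.0935·74 + 0.0803·57 = 62.2769
  x_2 = 0.1320·31 + 0.0617·35 + 1.0936·48 + 0.0833·14 + 0.0627·36 + 0.1222·70 + 0.1048·74 + 0.0874·57 = 83.4597
  x_3 = 0.0393·31 + 0.0734·35 + 0.0486·48 + 1.1111·14 + 0.0627·36 + 0.0389·70 + 0.0404·74 + 0.0902·57 = 34.7848
  x_4 = 0.1182·31 + 0.1141·35 + 0.0904·48 + 0.1215·14 + 1.1093·36 + 0.1151·70 + 0.0477·74 + 0.1347·57 = 72.8978
  x_5 = 0.0732·31 + 0.1385·35 + 0.0481·48 + 0.0997·14 + 0.1167·36 + 1.0602·70 + 0.1335·74 + 0.1475·57 = 107.5157
  x_6 = 0.1192·31 + 0.0788·35 + 0.0260·48 + 0.0846·14 + 0.0526·36 + 0.0508·70 + 1.0614·74 + 0.0638·57 = 96.5192
  x_7 = 0.1114·31 + 0.0572·35 + 0.0578·48 + 0.0508·14 + 0.0619·36 + 0.0431·70 + 0.0510·74 + 1.0929·57 = 80.2579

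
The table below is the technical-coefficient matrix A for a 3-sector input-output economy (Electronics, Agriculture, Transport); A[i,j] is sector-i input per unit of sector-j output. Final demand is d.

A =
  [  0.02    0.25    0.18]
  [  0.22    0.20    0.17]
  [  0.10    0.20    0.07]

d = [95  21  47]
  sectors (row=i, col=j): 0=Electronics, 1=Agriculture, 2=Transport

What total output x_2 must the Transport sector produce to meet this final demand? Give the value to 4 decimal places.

Form M = I − A:
  [  0.98   -0.25   -0.18]
  [ -0.22    0.80   -0.17]
  [ -0.10   -0.20    0.93]
Leontief inverse L = M⁻¹:
  [  1.1487    0.4344    0.3017]
  [  0.3585    1.4454    0.3336]
  [  0.2006    0.3576    1.1795]
Total output x = L · d:
  x_0 = 1.1487·95 + 0.4344·21 + 0.3017·47 = 132.4327
  x_1 = 0.3585·95 + 1.4454·21 + 0.3336·47 = 80.0945
  x_2 = 0.2006·95 + 0.3576·21 + 1.1795·47 = 82.0023

82.0023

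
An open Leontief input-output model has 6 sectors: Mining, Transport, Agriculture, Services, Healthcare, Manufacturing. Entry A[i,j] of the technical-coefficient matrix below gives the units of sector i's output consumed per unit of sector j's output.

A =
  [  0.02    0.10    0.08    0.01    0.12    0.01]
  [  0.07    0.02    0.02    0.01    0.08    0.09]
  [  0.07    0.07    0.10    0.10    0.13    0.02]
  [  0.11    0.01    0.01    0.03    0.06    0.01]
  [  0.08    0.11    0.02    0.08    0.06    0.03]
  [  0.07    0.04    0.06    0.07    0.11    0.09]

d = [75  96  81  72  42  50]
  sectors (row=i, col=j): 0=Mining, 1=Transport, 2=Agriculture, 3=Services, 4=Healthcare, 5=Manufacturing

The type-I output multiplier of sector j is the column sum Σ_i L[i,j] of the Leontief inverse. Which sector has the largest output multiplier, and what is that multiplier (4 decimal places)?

Form M = I − A:
  [  0.98   -0.10   -0.08   -0.01   -0.12   -0.01]
  [ -0.07    0.98   -0.02   -0.01   -0.08   -0.09]
  [ -0.07   -0.07    0.90   -0.10   -0.13   -0.02]
  [ -0.11   -0.01   -0.01    0.97   -0.06   -0.01]
  [ -0.08   -0.11   -0.02   -0.08    0.94   -0.03]
  [ -0.07   -0.04   -0.06   -0.07   -0.11    0.91]
Leontief inverse L = M⁻¹:
  [  1.0579    0.1359    0.1034    0.0392    0.1673    0.0333]
  [  0.1001    1.0524    0.0428    0.0344    0.1234    0.1106]
  [  0.1245    0.1191    1.1338    0.1390    0.1971    0.0461]
  [  0.1309    0.0372    0.0275    1.0446    0.0927    0.0203]
  [  0.1193    0.1431    0.0432    0.1026    1.1101    0.0541]
  [  0.1185    0.0847    0.0919    0.1064    0.1726    1.1175]
Total output x = L · d:
  x_0 = 1.0579·75 + 0.1359·96 + 0.1034·81 + 0.0392·72 + 0.1673·42 + 0.0333·50 = 112.2794
  x_1 = 0.1001·75 + 1.0524·96 + 0.0428·81 + 0.0344·72 + 0.1234·42 + 0.1106·50 = 125.1901
  x_2 = 0.1245·75 + 0.1191·96 + 1.1338·81 + 0.1390·72 + 0.1971·42 + 0.0461·50 = 133.1993
  x_3 = 0.1309·75 + 0.0372·96 + 0.0275·81 + 1.0446·72 + 0.0927·42 + 0.0203·50 = 95.7336
  x_4 = 0.1193·75 + 0.1431·96 + 0.0432·81 + 0.1026·72 + 1.1101·42 + 0.0541·50 = 82.9080
  x_5 = 0.1185·75 + 0.0847·96 + 0.0919·81 + 0.1064·72 + 0.1726·42 + 1.1175·50 = 95.2531
Output multipliers (column sums of L):
  Mining: 1.6512
  Transport: 1.5724
  Agriculture: 1.4426
  Services: 1.4663
  Healthcare: 1.8632
  Manufacturing: 1.3818

Healthcare (1.8632)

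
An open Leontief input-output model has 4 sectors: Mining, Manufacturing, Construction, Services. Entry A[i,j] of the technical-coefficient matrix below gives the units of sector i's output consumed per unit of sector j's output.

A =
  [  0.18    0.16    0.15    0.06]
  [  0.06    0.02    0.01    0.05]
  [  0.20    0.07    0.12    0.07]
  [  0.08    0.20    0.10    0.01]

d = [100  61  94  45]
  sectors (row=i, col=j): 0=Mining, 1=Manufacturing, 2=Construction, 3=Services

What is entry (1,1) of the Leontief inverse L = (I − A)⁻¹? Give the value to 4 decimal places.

Form M = I − A:
  [  0.82   -0.16   -0.15   -0.06]
  [ -0.06    0.98   -0.01   -0.05]
  [ -0.20   -0.07    0.88   -0.07]
  [ -0.08   -0.20   -0.10    0.99]
Leontief inverse L = M⁻¹:
  [  1.3066    0.2525    0.2380    0.1088]
  [  0.0912    1.0502    0.0344    0.0610]
  [  0.3166    0.1607    1.2049    0.1125]
  [  0.1560    0.2488    0.1479    1.0426]
Total output x = L · d:
  x_0 = 1.3066·100 + 0.2525·61 + 0.2380·94 + 0.1088·45 = 173.3298
  x_1 = 0.0912·100 + 1.0502·61 + 0.0344·94 + 0.0610·45 = 79.1606
  x_2 = 0.3166·100 + 0.1607·61 + 1.2049·94 + 0.1125·45 = 159.7941
  x_3 = 0.1560·100 + 0.2488·61 + 0.1479·94 + 1.0426·45 = 91.5939

L[1,1] = 1.0502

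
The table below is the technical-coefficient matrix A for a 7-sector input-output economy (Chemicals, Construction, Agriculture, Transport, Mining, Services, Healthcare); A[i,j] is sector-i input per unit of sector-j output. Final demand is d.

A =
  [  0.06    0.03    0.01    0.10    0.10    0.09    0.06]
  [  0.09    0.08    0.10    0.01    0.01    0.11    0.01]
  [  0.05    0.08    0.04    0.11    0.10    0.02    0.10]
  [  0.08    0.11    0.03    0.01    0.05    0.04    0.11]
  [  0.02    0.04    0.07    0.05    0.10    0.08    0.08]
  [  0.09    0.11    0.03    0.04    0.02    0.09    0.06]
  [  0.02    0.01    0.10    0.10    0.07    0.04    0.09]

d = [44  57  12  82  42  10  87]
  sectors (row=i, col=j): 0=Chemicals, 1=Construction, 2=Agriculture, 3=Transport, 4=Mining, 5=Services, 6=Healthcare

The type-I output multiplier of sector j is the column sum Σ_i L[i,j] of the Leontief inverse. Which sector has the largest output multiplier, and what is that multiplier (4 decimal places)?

Form M = I − A:
  [  0.94   -0.03   -0.01   -0.10   -0.10   -0.09   -0.06]
  [ -0.09    0.92   -0.10   -0.01   -0.01   -0.11   -0.01]
  [ -0.05   -0.08    0.96   -0.11   -0.10   -0.02   -0.10]
  [ -0.08   -0.11   -0.03    0.99   -0.05   -0.04   -0.11]
  [ -0.02   -0.04   -0.07   -0.05    0.90   -0.08   -0.08]
  [ -0.09   -0.11   -0.03   -0.04   -0.02    0.91   -0.06]
  [ -0.02   -0.01   -0.10   -0.10   -0.07   -0.04    0.91]
Leontief inverse L = M⁻¹:
  [  1.1065    0.0831    0.0527    0.1440    0.1503    0.1455    0.1199]
  [  0.1385    1.1326    0.1364    0.0559    0.0544    0.1634    0.0589]
  [  0.0992    0.1356    1.0932    0.1608    0.1576    0.0785    0.1666]
  [  0.1235    0.1545    0.0773    1.0577    0.0974    0.0947    0.1610]
  [  0.0632    0.0911    0.1158    0.0977    1.1512    0.1315    0.1396]
  [  0.1403    0.1624    0.0731    0.0848    0.0644    1.1483    0.1107]
  [  0.0613    0.0603    0.1434    0.1489    0.1233    0.0846    1.1538]
Total output x = L · d:
  x_0 = 1.1065·44 + 0.0831·57 + 0.0527·12 + 0.1440·82 + 0.1503·42 + 0.1455·10 + 0.1199·87 = 84.0627
  x_1 = 0.1385·44 + 1.1326·57 + 0.1364·12 + 0.0559·82 + 0.0544·42 + 0.1634·10 + 0.0589·87 = 85.9127
  x_2 = 0.0992·44 + 0.1356·57 + 1.0932·12 + 0.1608·82 + 0.1576·42 + 0.0785·10 + 0.1666·87 = 60.3002
  x_3 = 0.1235·44 + 0.1545·57 + 0.0773·12 + 1.0577·82 + 0.0974·42 + 0.0947·10 + 0.1610·87 = 120.9483
  x_4 = 0.0632·44 + 0.0911·57 + 0.1158·12 + 0.0977·82 + 1.1512·42 + 0.1315·10 + 0.1396·87 = 79.1887
  x_5 = 0.1403·44 + 0.1624·57 + 0.0731·12 + 0.0848·82 + 0.0644·42 + 1.1483·10 + 0.1107·87 = 47.0716
  x_6 = 0.0613·44 + 0.0603·57 + 0.1434·12 + 0.1489·82 + 0.1233·42 + 0.0846·10 + 1.1538·87 = 126.4740
Output multipliers (column sums of L):
  Chemicals: 1.7327
  Construction: 1.8195
  Agriculture: 1.6918
  Transport: 1.7499
  Mining: 1.7987
  Services: 1.8464
  Healthcare: 1.9104

Healthcare (1.9104)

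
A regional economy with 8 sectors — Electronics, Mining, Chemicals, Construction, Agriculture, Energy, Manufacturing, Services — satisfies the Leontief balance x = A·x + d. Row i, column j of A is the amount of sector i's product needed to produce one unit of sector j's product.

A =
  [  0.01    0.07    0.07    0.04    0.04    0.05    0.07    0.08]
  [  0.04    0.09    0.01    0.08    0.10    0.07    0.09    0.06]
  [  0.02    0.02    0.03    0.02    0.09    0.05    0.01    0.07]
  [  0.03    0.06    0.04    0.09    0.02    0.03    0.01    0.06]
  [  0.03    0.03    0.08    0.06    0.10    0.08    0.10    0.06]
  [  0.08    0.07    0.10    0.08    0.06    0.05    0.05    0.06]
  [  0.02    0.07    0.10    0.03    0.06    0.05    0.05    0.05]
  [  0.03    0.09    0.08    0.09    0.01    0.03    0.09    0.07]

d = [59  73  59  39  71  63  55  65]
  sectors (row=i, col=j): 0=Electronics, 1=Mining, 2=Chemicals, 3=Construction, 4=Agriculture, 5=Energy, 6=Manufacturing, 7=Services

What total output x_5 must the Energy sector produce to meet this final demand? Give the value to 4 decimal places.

122.6916

Form M = I − A:
  [  0.99   -0.07   -0.07   -0.04   -0.04   -0.05   -0.07   -0.08]
  [ -0.04    0.91   -0.01   -0.08   -0.10   -0.07   -0.09   -0.06]
  [ -0.02   -0.02    0.97   -0.02   -0.09   -0.05   -0.01   -0.07]
  [ -0.03   -0.06   -0.04    0.91   -0.02   -0.03   -0.01   -0.06]
  [ -0.03   -0.03   -0.08   -0.06    0.90   -0.08   -0.10   -0.06]
  [ -0.08   -0.07   -0.10   -0.08   -0.06    0.95   -0.05   -0.06]
  [ -0.02   -0.07   -0.10   -0.03   -0.06   -0.05    0.95   -0.05]
  [ -0.03   -0.09   -0.08   -0.09   -0.01   -0.03   -0.09    0.93]
Leontief inverse L = M⁻¹:
  [  1.0363    0.1198    0.1189    0.0891    0.0884    0.0901    0.1162    0.1293]
  [  0.0742    1.1544    0.0751    0.1450    0.1620    0.1230    0.1523    0.1224]
  [  0.0401    0.0550    1.0692    0.0577    0.1258    0.0807    0.0477    0.1071]
  [  0.0502    0.0997    0.0746    1.1316    0.0539    0.0596    0.0440    0.0991]
  [  0.0628    0.0883    0.1458    0.1190    1.1615    0.1311    0.1565    0.1216]
  [  0.1112    0.1303    0.1596    0.1402    0.1203    1.1005    0.1060    0.1235]
  [  0.0459    0.1167    0.1475    0.0769    0.1117    0.0914    1.0954    0.0995]
  [  0.0576    0.1464    0.1313    0.1446    0.0618    0.0733    0.1380    1.1250]
Total output x = L · d:
  x_0 = 1.0363·59 + 0.1198·73 + 0.1189·59 + 0.0891·39 + 0.0884·71 + 0.0901·63 + 0.1162·55 + 0.1293·65 = 107.1228
  x_1 = 0.0742·59 + 1.1544·73 + 0.0751·59 + 0.1450·39 + 0.1620·71 + 0.1230·63 + 0.1523·55 + 0.1224·65 = 134.3265
  x_2 = 0.0401·59 + 0.0550·73 + 1.0692·59 + 0.0577·39 + 0.1258·71 + 0.0807·63 + 0.0477·55 + 0.1071·65 = 95.3201
  x_3 = 0.0502·59 + 0.0997·73 + 0.0746·59 + 1.1316·39 + 0.0539·71 + 0.0596·63 + 0.0440·55 + 0.0991·65 = 75.2131
  x_4 = 0.0628·59 + 0.0883·73 + 0.1458·59 + 0.1190·39 + 1.1615·71 + 0.1311·63 + 0.1565·55 + 0.1216·65 = 130.6240
  x_5 = 0.1112·59 + 0.1303·73 + 0.1596·59 + 0.1402·39 + 0.1203·71 + 1.1005·63 + 0.1060·55 + 0.1235·65 = 122.6916
  x_6 = 0.0459·59 + 0.1167·73 + 0.1475·59 + 0.0769·39 + 0.1117·71 + 0.0914·63 + 1.0954·55 + 0.0995·65 = 103.3317
  x_7 = 0.0576·59 + 0.1464·73 + 0.1313·59 + 0.1446·39 + 0.0618·71 + 0.0733·63 + 0.1380·55 + 1.1250·65 = 117.1878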